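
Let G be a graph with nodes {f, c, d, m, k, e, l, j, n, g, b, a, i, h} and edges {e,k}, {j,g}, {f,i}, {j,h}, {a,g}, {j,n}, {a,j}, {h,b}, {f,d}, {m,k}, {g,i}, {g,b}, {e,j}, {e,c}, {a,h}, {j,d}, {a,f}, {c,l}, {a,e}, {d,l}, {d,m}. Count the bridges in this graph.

1

The edges on the cycle a-f-i-g-j-a are not bridges since each lies on that cycle.
But removing n-j disconnects n from j — this is a bridge.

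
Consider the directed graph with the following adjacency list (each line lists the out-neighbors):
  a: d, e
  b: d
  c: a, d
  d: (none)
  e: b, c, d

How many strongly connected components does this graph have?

3

{a, c, e} are all mutually reachable — one SCC of size 3.
{d} is an SCC by itself.
{b} is an SCC by itself.
That gives 3 strongly connected components.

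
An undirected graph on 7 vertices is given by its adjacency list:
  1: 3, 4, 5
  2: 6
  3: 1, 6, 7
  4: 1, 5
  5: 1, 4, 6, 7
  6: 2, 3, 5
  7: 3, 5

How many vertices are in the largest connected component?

7

Starting from 1 we can reach 1, 2, 3, 4, 5, 6, 7. That is one component of size 7.
The largest has 7 vertices.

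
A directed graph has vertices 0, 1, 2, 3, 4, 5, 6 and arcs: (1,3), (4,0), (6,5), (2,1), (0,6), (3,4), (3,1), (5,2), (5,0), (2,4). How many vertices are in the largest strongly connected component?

7

{0, 1, 2, 3, 4, 5, 6} are all mutually reachable — one SCC of size 7.
The largest has 7 vertices.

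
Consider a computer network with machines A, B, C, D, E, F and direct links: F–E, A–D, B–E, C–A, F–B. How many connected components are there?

2

Starting from A we can reach A, C, D. That is one component of size 3.
Starting from B we can reach B, E, F. That is one component of size 3.
Total: 2 components.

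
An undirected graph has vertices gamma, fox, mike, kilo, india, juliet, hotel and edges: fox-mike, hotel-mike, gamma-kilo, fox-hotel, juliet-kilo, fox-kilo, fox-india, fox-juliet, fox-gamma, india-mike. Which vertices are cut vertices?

Removing fox increases the component count from 1 to 2, so fox is a cut vertex.
By contrast removing kilo leaves 1 component; it is not a cut vertex. No other vertex is a cut vertex either.

fox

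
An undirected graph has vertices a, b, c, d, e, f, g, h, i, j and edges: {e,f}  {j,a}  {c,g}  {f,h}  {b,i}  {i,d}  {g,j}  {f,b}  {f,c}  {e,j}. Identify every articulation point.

b, f, i, j

Removing b increases the component count from 1 to 2, so b is a cut vertex.
Removing f increases the component count from 1 to 3, so f is a cut vertex.
Removing i increases the component count from 1 to 2, so i is a cut vertex.
Likewise j is a cut vertex.
By contrast removing c leaves 1 component; it is not a cut vertex. No other vertex is a cut vertex either.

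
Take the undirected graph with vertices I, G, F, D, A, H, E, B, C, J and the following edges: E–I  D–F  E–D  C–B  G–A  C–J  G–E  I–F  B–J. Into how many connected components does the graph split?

H is isolated — a component by itself.
Starting from B we can reach B, C, J. That is one component of size 3.
Starting from A we can reach A, D, E, F, G, I. That is one component of size 6.
Total: 3 components.

3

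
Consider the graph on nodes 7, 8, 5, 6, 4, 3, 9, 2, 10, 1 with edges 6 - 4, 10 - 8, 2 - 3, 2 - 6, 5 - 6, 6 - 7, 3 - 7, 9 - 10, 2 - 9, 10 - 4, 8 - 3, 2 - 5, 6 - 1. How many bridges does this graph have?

1

The edges on the cycle 2-5-6-7-3-8-10-9-2 are not bridges since each lies on that cycle.
But removing 1 - 6 disconnects 1 from 6 — this is a bridge.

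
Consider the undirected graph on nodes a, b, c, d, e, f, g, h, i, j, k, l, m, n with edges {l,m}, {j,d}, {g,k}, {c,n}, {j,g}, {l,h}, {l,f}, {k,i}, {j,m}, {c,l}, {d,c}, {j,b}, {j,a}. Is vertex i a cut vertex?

No

Deleting i leaves 2 components (was 2), so i is not a cut vertex.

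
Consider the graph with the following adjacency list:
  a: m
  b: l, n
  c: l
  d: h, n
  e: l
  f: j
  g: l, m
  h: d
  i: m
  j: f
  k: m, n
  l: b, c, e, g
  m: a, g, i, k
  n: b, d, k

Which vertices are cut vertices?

d, l, m, n

Removing d increases the component count from 2 to 3, so d is a cut vertex.
Removing l increases the component count from 2 to 4, so l is a cut vertex.
Removing m increases the component count from 2 to 4, so m is a cut vertex.
Likewise n is a cut vertex.
By contrast removing h leaves 2 components; it is not a cut vertex. No other vertex is a cut vertex either.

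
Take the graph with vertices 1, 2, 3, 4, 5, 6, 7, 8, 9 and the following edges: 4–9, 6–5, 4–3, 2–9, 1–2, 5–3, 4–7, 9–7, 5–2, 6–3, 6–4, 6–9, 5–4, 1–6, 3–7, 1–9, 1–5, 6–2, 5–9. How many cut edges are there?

0

The edges on the cycle 6-5-2-9-7-3-6 are not bridges since each lies on that cycle.
Every edge lies on some cycle, so there are no bridges.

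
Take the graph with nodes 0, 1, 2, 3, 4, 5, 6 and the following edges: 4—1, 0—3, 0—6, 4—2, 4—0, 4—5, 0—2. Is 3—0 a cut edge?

Removing 3—0 leaves no path between 3 and 0: the component count goes from 1 to 2. So it is a bridge.

Yes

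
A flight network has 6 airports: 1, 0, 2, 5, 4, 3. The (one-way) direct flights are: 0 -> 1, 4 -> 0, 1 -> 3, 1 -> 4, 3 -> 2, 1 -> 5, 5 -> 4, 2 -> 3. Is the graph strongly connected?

No

There is no directed path from 2 to 1, so the graph is not strongly connected.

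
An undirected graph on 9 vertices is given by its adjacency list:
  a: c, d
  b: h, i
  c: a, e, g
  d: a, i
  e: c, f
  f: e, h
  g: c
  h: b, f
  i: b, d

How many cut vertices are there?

Removing c increases the component count from 1 to 2, so c is a cut vertex.
By contrast removing b leaves 1 component; it is not a cut vertex. No other vertex is a cut vertex either.

1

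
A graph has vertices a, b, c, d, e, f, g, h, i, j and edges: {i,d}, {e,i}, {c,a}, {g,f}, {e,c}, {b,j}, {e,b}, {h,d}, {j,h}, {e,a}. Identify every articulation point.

e

Removing e increases the component count from 2 to 3, so e is a cut vertex.
By contrast removing a leaves 2 components; it is not a cut vertex. No other vertex is a cut vertex either.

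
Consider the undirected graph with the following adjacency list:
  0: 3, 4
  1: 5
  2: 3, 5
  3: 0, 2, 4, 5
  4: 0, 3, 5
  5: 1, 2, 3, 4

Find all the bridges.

The edges on the cycle 4-3-0-4 are not bridges since each lies on that cycle.
But removing 5-1 disconnects 5 from 1 — this is a bridge.

1-5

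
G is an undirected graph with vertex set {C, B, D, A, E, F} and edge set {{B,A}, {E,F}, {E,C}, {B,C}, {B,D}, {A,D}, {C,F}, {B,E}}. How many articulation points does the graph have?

Removing B increases the component count from 1 to 2, so B is a cut vertex.
By contrast removing E leaves 1 component; it is not a cut vertex. No other vertex is a cut vertex either.

1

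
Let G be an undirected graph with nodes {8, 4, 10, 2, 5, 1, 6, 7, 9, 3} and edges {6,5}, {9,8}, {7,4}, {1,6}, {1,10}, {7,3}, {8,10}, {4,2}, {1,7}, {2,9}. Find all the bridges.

The edges on the cycle 1-7-4-2-9-8-10-1 are not bridges since each lies on that cycle.
But removing 1–6 disconnects 1 from 6; removing 7–3 disconnects 7 from 3; removing 5–6 disconnects 5 from 6 — these are bridges.

1-6, 3-7, 5-6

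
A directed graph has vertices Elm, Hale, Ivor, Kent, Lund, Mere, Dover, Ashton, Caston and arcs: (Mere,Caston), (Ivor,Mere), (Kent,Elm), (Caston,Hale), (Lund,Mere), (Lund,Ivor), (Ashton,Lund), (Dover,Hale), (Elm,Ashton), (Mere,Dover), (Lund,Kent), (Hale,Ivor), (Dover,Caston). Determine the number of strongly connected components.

2

{Hale, Ivor, Mere, Dover, Caston} are all mutually reachable — one SCC of size 5.
{Elm, Kent, Lund, Ashton} are all mutually reachable — one SCC of size 4.
That gives 2 strongly connected components.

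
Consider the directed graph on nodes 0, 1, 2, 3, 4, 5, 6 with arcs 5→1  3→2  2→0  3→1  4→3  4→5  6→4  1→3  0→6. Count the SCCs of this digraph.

1

{0, 1, 2, 3, 4, 5, 6} are all mutually reachable — one SCC of size 7.
That gives 1 strongly connected component.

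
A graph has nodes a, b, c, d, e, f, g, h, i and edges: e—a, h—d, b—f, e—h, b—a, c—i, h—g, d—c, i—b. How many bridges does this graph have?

The edges on the cycle e-h-d-c-i-b-a-e are not bridges since each lies on that cycle.
But removing f—b disconnects f from b; removing h—g disconnects h from g — these are bridges.
That makes 2 bridges.

2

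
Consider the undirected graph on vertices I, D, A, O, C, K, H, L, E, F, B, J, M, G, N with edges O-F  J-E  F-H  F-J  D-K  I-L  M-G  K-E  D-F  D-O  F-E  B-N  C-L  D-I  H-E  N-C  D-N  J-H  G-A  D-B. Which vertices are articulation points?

D, G

Removing D increases the component count from 2 to 3, so D is a cut vertex.
Removing G increases the component count from 2 to 3, so G is a cut vertex.
By contrast removing A leaves 2 components; it is not a cut vertex. No other vertex is a cut vertex either.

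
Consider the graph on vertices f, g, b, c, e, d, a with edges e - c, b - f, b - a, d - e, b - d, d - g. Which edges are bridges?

a-b, b-d, b-f, c-e, d-e, d-g

removing e - c disconnects e from c; removing a - b disconnects a from b; removing d - e disconnects d from e; removing b - f disconnects b from f — these are bridges.
In total 6 edges are bridges.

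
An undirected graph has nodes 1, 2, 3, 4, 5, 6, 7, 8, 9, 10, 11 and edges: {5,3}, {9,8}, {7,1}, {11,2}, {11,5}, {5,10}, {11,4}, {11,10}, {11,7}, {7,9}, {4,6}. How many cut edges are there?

8

The edges on the cycle 11-5-10-11 are not bridges since each lies on that cycle.
But removing 1–7 disconnects 1 from 7; removing 5–3 disconnects 5 from 3; removing 11–2 disconnects 11 from 2; removing 11–4 disconnects 11 from 4 — these are bridges.
In total 8 edges are bridges.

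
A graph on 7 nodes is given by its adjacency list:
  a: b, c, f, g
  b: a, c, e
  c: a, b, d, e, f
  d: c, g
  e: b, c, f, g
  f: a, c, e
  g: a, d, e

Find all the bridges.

none

The edges on the cycle f-a-g-e-c-f are not bridges since each lies on that cycle.
Every edge lies on some cycle, so there are no bridges.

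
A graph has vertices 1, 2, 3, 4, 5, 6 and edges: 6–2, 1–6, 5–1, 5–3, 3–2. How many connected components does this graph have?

2

4 is isolated — a component by itself.
Starting from 1 we can reach 1, 2, 3, 5, 6. That is one component of size 5.
Total: 2 components.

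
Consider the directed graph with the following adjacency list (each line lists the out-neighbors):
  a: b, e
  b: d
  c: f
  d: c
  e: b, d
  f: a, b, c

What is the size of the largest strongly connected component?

6

{a, b, c, d, e, f} are all mutually reachable — one SCC of size 6.
The largest has 6 vertices.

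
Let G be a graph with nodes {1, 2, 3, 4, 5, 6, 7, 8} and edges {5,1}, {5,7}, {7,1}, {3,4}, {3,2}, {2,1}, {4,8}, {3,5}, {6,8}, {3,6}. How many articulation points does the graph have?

1

Removing 3 increases the component count from 1 to 2, so 3 is a cut vertex.
By contrast removing 5 leaves 1 component; it is not a cut vertex. No other vertex is a cut vertex either.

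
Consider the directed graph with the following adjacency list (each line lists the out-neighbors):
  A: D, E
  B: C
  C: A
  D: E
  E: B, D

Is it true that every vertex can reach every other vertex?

Yes

From D we can reach every vertex (A, B, C, D, E), and every vertex can reach D (A, B, C, D, E). So the whole graph is one strongly connected component.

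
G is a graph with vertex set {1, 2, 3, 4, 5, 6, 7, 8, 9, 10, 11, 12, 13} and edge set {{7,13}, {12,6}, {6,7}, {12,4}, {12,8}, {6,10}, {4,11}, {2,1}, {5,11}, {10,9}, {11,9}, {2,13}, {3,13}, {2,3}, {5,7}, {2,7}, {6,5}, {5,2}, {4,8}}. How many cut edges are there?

1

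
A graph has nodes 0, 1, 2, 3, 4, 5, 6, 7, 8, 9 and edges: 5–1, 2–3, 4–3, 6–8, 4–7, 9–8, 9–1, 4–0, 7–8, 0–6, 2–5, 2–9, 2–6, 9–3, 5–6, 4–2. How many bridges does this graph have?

0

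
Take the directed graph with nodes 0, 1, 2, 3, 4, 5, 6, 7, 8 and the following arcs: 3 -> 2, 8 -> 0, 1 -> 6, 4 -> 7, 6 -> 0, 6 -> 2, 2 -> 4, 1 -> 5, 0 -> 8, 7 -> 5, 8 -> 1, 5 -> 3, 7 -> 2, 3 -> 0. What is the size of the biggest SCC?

9

{0, 1, 2, 3, 4, 5, 6, 7, 8} are all mutually reachable — one SCC of size 9.
The largest has 9 vertices.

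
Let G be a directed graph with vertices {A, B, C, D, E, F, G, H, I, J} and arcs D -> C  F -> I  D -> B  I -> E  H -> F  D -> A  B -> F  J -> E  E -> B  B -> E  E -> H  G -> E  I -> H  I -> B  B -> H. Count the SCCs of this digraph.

6

{B, E, F, H, I} are all mutually reachable — one SCC of size 5.
{D} is an SCC by itself.
{J} is an SCC by itself.
{A} is an SCC by itself.
{C} is an SCC by itself.
(and 1 more singleton SCC)
That gives 6 strongly connected components.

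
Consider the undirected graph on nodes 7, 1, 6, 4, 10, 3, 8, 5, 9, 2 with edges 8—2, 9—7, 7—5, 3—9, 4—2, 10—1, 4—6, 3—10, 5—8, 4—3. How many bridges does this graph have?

The edges on the cycle 4-3-9-7-5-8-2-4 are not bridges since each lies on that cycle.
But removing 1—10 disconnects 1 from 10; removing 3—10 disconnects 3 from 10; removing 4—6 disconnects 4 from 6 — these are bridges.
That makes 3 bridges.

3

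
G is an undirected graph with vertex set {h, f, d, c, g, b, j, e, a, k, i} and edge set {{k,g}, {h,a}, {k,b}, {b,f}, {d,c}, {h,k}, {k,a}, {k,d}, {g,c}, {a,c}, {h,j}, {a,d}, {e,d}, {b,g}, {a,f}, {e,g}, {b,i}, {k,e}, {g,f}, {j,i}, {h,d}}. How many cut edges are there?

0

The edges on the cycle b-g-f-b are not bridges since each lies on that cycle.
Every edge lies on some cycle, so there are no bridges.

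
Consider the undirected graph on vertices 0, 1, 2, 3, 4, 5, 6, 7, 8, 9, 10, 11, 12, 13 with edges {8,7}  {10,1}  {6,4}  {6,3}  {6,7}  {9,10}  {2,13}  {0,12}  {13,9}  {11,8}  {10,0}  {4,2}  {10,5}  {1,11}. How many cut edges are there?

4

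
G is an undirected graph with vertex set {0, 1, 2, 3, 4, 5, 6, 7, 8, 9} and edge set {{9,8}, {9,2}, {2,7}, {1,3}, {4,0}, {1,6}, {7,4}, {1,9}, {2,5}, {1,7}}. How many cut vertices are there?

Removing 1 increases the component count from 1 to 3, so 1 is a cut vertex.
Removing 2 increases the component count from 1 to 2, so 2 is a cut vertex.
Removing 4 increases the component count from 1 to 2, so 4 is a cut vertex.
Likewise 7, 9 are cut vertices.
By contrast removing 6 leaves 1 component; it is not a cut vertex. No other vertex is a cut vertex either.

5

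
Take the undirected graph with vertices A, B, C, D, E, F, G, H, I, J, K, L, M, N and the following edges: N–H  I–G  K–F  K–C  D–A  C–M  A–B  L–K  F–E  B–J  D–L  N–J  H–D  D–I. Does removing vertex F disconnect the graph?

Deleting F raises the number of components from 1 to 2, so F is a cut vertex.

Yes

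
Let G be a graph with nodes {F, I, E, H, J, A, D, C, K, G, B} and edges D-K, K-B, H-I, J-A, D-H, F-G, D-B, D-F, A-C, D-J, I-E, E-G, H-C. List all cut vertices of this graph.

Removing D increases the component count from 1 to 2, so D is a cut vertex.
By contrast removing E leaves 1 component; it is not a cut vertex. No other vertex is a cut vertex either.

D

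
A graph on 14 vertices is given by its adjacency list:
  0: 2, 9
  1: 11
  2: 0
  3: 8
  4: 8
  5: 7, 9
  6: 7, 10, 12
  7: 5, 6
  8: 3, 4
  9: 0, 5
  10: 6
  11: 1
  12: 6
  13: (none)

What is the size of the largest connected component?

8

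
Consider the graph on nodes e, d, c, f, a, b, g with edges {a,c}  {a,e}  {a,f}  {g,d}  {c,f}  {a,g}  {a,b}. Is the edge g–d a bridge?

Yes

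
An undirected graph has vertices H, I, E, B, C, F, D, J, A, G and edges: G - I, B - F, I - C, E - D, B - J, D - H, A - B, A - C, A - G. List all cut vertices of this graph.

A, B, D

Removing A increases the component count from 2 to 3, so A is a cut vertex.
Removing B increases the component count from 2 to 4, so B is a cut vertex.
Removing D increases the component count from 2 to 3, so D is a cut vertex.
By contrast removing G leaves 2 components; it is not a cut vertex. No other vertex is a cut vertex either.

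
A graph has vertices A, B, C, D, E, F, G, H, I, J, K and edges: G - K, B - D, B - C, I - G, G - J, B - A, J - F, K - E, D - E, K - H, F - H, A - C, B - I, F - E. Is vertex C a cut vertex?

No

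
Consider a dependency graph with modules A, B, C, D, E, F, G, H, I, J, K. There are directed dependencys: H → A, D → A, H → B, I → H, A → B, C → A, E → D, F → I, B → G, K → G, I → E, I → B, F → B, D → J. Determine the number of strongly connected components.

{I} is an SCC by itself.
{G} is an SCC by itself.
{K} is an SCC by itself.
{A} is an SCC by itself.
{F} is an SCC by itself.
(and 6 more singleton SCCs)
That gives 11 strongly connected components.

11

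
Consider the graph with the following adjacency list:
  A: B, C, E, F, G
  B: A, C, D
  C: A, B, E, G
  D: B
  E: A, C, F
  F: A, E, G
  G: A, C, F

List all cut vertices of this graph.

Removing B increases the component count from 1 to 2, so B is a cut vertex.
By contrast removing C leaves 1 component; it is not a cut vertex. No other vertex is a cut vertex either.

B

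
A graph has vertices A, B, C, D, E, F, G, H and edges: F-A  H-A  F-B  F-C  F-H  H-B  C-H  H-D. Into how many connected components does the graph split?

E is isolated — a component by itself.
G is isolated — a component by itself.
Starting from A we can reach A, B, C, D, F, H. That is one component of size 6.
Total: 3 components.

3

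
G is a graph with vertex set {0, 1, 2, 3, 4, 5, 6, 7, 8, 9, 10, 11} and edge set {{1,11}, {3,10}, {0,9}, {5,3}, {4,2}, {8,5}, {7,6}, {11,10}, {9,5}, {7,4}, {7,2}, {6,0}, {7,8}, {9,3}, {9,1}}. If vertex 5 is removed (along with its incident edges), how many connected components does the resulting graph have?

1

With 5 gone, the remaining components are: {0, 1, 2, 3, 4, 6, 7, 8, 9, 10, 11}.
That is 1 component.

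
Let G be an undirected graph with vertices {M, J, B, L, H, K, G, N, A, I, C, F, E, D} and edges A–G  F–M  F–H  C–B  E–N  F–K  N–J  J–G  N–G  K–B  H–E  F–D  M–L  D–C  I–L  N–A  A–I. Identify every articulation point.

F

Removing F increases the component count from 1 to 2, so F is a cut vertex.
By contrast removing E leaves 1 component; it is not a cut vertex. No other vertex is a cut vertex either.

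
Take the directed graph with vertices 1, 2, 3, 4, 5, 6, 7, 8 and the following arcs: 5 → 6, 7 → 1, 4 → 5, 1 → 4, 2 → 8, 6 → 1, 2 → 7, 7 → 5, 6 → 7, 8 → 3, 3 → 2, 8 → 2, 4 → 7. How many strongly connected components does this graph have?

{1, 4, 5, 6, 7} are all mutually reachable — one SCC of size 5.
{2, 3, 8} are all mutually reachable — one SCC of size 3.
That gives 2 strongly connected components.

2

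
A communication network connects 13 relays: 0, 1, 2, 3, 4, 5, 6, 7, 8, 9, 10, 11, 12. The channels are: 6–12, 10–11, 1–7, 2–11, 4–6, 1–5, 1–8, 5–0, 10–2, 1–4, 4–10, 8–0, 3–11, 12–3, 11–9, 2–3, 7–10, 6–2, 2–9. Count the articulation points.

Removing 1 increases the component count from 1 to 2, so 1 is a cut vertex.
By contrast removing 8 leaves 1 component; it is not a cut vertex. No other vertex is a cut vertex either.

1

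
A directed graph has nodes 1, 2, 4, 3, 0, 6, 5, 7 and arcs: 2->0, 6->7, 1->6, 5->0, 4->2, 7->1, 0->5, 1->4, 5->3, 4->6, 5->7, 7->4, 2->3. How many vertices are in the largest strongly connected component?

{0, 1, 2, 4, 5, 6, 7} are all mutually reachable — one SCC of size 7.
{3} is an SCC by itself.
The largest has 7 vertices.

7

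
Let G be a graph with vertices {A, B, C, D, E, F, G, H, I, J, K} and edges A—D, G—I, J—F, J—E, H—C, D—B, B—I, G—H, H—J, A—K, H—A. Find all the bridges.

The edges on the cycle G-H-A-D-B-I-G are not bridges since each lies on that cycle.
But removing K—A disconnects K from A; removing F—J disconnects F from J; removing H—C disconnects H from C; removing E—J disconnects E from J — these are bridges.
In total 5 edges are bridges.

A-K, C-H, E-J, F-J, H-J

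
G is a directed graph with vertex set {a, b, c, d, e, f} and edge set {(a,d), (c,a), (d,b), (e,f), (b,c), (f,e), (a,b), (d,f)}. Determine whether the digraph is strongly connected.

No

There is no directed path from f to a, so the graph is not strongly connected.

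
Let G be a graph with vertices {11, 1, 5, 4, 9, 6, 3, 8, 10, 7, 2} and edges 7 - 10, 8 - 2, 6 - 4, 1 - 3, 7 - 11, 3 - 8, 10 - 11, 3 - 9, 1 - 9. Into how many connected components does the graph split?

4

5 is isolated — a component by itself.
Starting from 4 we can reach 4, 6. That is one component of size 2.
Starting from 7 we can reach 7, 10, 11. That is one component of size 3.
Starting from 1 we can reach 1, 2, 3, 8, 9. That is one component of size 5.
Total: 4 components.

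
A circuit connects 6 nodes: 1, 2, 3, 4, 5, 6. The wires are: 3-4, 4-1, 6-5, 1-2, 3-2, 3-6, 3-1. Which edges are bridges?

3-6, 5-6

The edges on the cycle 3-4-1-2-3 are not bridges since each lies on that cycle.
But removing 6-5 disconnects 6 from 5; removing 3-6 disconnects 3 from 6 — these are bridges.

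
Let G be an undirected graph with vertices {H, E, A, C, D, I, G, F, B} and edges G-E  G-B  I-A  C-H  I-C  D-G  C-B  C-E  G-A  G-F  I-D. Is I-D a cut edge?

No

After removing I-D, the path I-A-G-D still connects them, so the edge is not a bridge.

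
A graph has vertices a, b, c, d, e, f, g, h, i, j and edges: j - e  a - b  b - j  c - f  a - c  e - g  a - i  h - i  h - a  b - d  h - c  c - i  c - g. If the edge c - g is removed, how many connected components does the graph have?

1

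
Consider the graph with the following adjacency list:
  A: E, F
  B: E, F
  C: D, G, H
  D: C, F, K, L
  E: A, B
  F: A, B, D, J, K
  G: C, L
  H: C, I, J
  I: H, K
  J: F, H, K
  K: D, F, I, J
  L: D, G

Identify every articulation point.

F

Removing F increases the component count from 1 to 2, so F is a cut vertex.
By contrast removing A leaves 1 component; it is not a cut vertex. No other vertex is a cut vertex either.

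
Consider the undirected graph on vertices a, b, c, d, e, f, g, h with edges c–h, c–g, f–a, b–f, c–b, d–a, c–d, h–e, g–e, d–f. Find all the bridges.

The edges on the cycle c-h-e-g-c are not bridges since each lies on that cycle.
Every edge lies on some cycle, so there are no bridges.

none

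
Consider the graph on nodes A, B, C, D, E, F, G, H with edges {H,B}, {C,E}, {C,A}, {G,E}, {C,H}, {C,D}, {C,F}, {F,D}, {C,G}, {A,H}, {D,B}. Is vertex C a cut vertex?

Deleting C raises the number of components from 1 to 2, so C is a cut vertex.

Yes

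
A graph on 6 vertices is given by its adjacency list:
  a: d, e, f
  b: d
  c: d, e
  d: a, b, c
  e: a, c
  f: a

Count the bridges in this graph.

The edges on the cycle a-d-c-e-a are not bridges since each lies on that cycle.
But removing d-b disconnects d from b; removing a-f disconnects a from f — these are bridges.
That makes 2 bridges.

2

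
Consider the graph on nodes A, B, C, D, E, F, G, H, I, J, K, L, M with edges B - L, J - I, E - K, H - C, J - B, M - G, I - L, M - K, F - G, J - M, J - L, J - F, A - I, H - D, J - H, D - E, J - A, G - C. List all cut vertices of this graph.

J

Removing J increases the component count from 1 to 2, so J is a cut vertex.
By contrast removing F leaves 1 component; it is not a cut vertex. No other vertex is a cut vertex either.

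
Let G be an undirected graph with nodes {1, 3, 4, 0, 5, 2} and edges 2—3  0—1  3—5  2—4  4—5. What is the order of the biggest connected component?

Starting from 0 we can reach 0, 1. That is one component of size 2.
Starting from 2 we can reach 2, 3, 4, 5. That is one component of size 4.
The largest has 4 vertices.

4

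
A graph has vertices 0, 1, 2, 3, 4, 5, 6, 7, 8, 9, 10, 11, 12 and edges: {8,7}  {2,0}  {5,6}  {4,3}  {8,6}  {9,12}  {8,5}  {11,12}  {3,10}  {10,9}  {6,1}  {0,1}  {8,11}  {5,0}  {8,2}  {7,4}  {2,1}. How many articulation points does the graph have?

Removing 8 increases the component count from 1 to 2, so 8 is a cut vertex.
By contrast removing 10 leaves 1 component; it is not a cut vertex. No other vertex is a cut vertex either.

1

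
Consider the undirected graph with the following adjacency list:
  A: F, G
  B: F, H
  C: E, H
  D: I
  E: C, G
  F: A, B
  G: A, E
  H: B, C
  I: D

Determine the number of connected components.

Starting from D we can reach D, I. That is one component of size 2.
Starting from A we can reach A, B, C, E, F, G, H. That is one component of size 7.
Total: 2 components.

2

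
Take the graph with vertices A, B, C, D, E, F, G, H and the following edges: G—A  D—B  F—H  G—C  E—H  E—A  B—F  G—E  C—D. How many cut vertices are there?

0

Removing H, for instance, still leaves 1 component. No single vertex removal increases the component count — the graph has no articulation points.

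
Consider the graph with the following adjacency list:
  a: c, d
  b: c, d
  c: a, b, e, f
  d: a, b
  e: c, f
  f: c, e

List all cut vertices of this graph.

Removing c increases the component count from 1 to 2, so c is a cut vertex.
By contrast removing b leaves 1 component; it is not a cut vertex. No other vertex is a cut vertex either.

c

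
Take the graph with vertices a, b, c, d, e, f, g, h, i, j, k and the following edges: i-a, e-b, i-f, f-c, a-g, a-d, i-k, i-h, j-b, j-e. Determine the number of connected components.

Starting from b we can reach b, e, j. That is one component of size 3.
Starting from a we can reach a, c, d, f, g, h, i, k. That is one component of size 8.
Total: 2 components.

2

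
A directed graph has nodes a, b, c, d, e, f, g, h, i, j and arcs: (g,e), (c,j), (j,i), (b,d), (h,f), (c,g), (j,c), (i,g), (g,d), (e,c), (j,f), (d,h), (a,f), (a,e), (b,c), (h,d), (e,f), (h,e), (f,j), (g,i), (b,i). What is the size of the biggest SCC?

{c, d, e, f, g, h, i, j} are all mutually reachable — one SCC of size 8.
{b} is an SCC by itself.
{a} is an SCC by itself.
The largest has 8 vertices.

8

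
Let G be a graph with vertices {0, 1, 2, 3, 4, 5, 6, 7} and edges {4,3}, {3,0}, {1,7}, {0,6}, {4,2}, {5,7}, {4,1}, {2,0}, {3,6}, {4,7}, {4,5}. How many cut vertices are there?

1

Removing 4 increases the component count from 1 to 2, so 4 is a cut vertex.
By contrast removing 3 leaves 1 component; it is not a cut vertex. No other vertex is a cut vertex either.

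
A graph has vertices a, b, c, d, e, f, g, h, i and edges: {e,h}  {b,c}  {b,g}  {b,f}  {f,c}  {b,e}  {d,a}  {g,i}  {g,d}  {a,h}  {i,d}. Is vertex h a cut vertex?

Deleting h leaves 1 component (was 1) (its neighbors a, e remain connected to each other), so h is not a cut vertex.

No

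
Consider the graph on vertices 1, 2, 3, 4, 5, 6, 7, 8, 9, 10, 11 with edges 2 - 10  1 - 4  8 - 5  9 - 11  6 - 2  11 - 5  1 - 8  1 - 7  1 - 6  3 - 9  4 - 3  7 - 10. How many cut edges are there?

0

The edges on the cycle 1-6-2-10-7-1 are not bridges since each lies on that cycle.
Every edge lies on some cycle, so there are no bridges.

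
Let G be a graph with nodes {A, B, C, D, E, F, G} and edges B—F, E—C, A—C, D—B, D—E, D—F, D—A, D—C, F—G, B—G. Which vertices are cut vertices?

Removing D increases the component count from 1 to 2, so D is a cut vertex.
By contrast removing C leaves 1 component; it is not a cut vertex. No other vertex is a cut vertex either.

D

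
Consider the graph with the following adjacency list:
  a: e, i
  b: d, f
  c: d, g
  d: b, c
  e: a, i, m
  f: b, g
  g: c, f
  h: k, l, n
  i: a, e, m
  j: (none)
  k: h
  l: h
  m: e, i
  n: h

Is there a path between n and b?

No

The component containing n is {h, k, l, n}, and b is not in it.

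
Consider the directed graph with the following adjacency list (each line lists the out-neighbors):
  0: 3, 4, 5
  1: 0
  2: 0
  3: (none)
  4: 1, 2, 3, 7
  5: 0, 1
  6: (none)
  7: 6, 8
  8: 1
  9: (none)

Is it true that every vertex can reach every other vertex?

There is no directed path from 9 to 3, so the graph is not strongly connected.

No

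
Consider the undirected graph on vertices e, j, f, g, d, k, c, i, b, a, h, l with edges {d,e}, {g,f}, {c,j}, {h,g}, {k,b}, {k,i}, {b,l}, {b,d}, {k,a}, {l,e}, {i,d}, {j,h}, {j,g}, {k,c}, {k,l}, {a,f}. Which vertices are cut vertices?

Removing k increases the component count from 1 to 2, so k is a cut vertex.
By contrast removing a leaves 1 component; it is not a cut vertex. No other vertex is a cut vertex either.

k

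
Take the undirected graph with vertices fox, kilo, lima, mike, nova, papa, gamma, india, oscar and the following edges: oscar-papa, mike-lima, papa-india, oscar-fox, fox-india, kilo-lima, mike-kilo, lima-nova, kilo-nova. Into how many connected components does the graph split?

gamma is isolated — a component by itself.
Starting from kilo we can reach kilo, lima, mike, nova. That is one component of size 4.
Starting from fox we can reach fox, papa, india, oscar. That is one component of size 4.
Total: 3 components.

3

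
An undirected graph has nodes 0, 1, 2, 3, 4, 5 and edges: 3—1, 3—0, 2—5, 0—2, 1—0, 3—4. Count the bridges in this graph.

The edges on the cycle 3-1-0-3 are not bridges since each lies on that cycle.
But removing 0—2 disconnects 0 from 2; removing 2—5 disconnects 2 from 5; removing 3—4 disconnects 3 from 4 — these are bridges.
That makes 3 bridges.

3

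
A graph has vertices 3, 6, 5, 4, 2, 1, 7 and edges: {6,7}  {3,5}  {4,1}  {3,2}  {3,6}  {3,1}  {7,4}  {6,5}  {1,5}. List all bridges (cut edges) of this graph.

2-3

The edges on the cycle 3-6-7-4-1-3 are not bridges since each lies on that cycle.
But removing 2—3 disconnects 2 from 3 — this is a bridge.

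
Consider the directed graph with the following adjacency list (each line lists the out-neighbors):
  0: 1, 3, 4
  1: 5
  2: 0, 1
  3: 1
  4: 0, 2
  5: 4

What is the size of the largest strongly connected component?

{0, 1, 2, 3, 4, 5} are all mutually reachable — one SCC of size 6.
The largest has 6 vertices.

6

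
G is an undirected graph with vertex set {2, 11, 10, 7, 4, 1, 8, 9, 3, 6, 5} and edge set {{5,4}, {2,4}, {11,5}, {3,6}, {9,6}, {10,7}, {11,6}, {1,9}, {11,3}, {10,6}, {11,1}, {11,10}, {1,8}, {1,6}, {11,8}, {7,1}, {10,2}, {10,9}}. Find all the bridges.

none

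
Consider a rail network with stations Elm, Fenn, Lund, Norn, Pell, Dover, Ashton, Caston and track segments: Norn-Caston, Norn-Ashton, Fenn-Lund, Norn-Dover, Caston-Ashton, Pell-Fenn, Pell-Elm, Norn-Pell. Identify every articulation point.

Fenn, Norn, Pell

Removing Fenn increases the component count from 1 to 2, so Fenn is a cut vertex.
Removing Norn increases the component count from 1 to 3, so Norn is a cut vertex.
Removing Pell increases the component count from 1 to 3, so Pell is a cut vertex.
By contrast removing Lund leaves 1 component; it is not a cut vertex. No other vertex is a cut vertex either.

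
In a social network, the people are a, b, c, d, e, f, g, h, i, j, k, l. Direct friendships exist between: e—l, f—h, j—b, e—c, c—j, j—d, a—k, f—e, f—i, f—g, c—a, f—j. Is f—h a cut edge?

Removing f—h leaves no path between f and h: the component count goes from 1 to 2. So it is a bridge.

Yes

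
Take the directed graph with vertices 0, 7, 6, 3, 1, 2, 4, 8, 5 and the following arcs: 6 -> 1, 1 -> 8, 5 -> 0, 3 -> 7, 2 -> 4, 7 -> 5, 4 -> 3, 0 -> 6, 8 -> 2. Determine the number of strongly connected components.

{0, 1, 2, 3, 4, 5, 6, 7, 8} are all mutually reachable — one SCC of size 9.
That gives 1 strongly connected component.

1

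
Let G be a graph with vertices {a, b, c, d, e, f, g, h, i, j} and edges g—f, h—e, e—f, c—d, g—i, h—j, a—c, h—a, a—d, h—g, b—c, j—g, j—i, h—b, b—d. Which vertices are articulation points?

h

Removing h increases the component count from 1 to 2, so h is a cut vertex.
By contrast removing a leaves 1 component; it is not a cut vertex. No other vertex is a cut vertex either.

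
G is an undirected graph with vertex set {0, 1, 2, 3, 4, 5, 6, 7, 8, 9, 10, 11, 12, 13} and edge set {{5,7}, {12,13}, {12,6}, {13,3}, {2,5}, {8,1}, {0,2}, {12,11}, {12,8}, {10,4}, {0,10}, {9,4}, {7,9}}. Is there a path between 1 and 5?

The component containing 1 is {1, 3, 6, 8, 11, 12, 13}, and 5 is not in it.

No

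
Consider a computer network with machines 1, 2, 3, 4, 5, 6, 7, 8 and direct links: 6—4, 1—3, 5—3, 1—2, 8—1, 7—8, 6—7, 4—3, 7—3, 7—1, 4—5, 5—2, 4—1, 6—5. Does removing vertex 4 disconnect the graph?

No

Deleting 4 leaves 1 component (was 1) (its neighbors 1, 3, 5, 6 remain connected to each other), so 4 is not a cut vertex.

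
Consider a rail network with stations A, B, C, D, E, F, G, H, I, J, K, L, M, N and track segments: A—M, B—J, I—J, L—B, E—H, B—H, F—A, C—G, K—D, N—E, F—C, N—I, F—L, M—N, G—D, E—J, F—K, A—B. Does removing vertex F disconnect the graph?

Yes

Deleting F raises the number of components from 1 to 2, so F is a cut vertex.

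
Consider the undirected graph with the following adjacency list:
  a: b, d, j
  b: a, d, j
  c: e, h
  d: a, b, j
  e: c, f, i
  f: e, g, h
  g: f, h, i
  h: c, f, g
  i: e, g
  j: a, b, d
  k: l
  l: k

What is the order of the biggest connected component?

Starting from k we can reach k, l. That is one component of size 2.
Starting from a we can reach a, b, d, j. That is one component of size 4.
Starting from c we can reach c, e, f, g, h, i. That is one component of size 6.
The largest has 6 vertices.

6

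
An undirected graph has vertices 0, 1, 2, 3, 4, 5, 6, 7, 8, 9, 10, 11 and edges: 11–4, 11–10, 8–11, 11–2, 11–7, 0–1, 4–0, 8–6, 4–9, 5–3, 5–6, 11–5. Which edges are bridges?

0-1, 0-4, 10-11, 11-2, 11-4, 11-7, 3-5, 4-9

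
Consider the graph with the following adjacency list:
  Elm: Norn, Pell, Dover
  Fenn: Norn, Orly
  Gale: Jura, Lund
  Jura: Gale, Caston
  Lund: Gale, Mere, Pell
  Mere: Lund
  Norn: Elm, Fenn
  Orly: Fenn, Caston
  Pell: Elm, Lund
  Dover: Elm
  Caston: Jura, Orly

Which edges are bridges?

The edges on the cycle Elm-Norn-Fenn-Orly-Caston-Jura-Gale-Lund-Pell-Elm are not bridges since each lies on that cycle.
But removing Mere-Lund disconnects Mere from Lund; removing Elm-Dover disconnects Elm from Dover — these are bridges.

Dover-Elm, Lund-Mere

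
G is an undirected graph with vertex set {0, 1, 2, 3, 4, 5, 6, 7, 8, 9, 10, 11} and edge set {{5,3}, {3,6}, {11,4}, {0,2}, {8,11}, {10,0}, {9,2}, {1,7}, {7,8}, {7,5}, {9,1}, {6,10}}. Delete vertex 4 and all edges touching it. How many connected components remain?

With 4 gone, the remaining components are: {0, 1, 2, 3, 5, 6, 7, 8, 9, 10, 11}.
That is 1 component.

1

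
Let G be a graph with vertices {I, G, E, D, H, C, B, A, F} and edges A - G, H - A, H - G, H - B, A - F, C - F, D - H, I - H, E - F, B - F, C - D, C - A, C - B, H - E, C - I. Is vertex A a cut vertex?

No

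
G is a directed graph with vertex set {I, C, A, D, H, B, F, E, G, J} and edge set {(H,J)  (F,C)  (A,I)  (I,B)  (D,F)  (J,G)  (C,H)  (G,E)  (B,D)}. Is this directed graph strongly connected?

No

There is no directed path from C to D, so the graph is not strongly connected.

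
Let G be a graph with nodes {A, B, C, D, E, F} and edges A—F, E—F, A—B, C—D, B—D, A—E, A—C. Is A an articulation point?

Deleting A raises the number of components from 1 to 2, so A is a cut vertex.

Yes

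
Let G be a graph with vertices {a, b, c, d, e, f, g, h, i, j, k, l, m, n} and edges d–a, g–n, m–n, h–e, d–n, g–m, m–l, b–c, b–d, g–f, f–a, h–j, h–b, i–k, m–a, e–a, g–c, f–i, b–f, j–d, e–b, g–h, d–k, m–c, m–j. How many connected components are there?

Starting from a we can reach a, b, c, d, e, f, g, h, i, j, k, l, m, n. That is one component of size 14.
Total: 1 component.

1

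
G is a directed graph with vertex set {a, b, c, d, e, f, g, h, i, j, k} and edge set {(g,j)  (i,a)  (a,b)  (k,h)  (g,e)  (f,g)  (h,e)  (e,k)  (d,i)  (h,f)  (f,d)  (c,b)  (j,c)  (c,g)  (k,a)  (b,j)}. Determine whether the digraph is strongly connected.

From i we can reach every vertex (a, b, c, d, e, f, g, h, i, j, k), and every vertex can reach i (a, b, c, d, e, f, g, h, i, j, k). So the whole graph is one strongly connected component.

Yes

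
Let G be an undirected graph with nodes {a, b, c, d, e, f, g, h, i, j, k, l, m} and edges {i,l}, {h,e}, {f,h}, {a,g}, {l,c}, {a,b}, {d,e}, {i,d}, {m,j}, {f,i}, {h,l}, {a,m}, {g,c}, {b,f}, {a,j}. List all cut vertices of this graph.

a

Removing a increases the component count from 2 to 3, so a is a cut vertex.
By contrast removing g leaves 2 components; it is not a cut vertex. No other vertex is a cut vertex either.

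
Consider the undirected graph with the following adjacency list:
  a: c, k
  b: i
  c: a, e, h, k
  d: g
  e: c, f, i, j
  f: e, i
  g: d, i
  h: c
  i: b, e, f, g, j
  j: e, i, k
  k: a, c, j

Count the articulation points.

3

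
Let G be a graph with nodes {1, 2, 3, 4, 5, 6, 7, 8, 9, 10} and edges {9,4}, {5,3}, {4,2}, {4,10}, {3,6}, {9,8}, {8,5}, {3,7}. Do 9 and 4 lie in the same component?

From 9 we can reach 2, 3, 4, 5, 6, 7, 8, 9, 10, which includes 4.

Yes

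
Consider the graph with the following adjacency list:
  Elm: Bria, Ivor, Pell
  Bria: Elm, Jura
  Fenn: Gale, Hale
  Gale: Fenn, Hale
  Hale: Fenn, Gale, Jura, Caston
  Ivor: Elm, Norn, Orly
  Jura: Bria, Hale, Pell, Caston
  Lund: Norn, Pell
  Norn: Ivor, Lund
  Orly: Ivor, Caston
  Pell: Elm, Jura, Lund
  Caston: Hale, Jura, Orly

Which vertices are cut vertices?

Removing Hale increases the component count from 1 to 2, so Hale is a cut vertex.
By contrast removing Ivor leaves 1 component; it is not a cut vertex. No other vertex is a cut vertex either.

Hale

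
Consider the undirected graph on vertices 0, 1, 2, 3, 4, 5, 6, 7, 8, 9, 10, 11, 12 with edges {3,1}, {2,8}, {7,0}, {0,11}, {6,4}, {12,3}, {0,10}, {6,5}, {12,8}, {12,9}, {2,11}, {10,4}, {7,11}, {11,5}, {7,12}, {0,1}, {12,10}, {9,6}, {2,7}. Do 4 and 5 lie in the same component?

Yes

From 4 we can reach 0, 1, 2, 3, 4, 5, 6, 7, 8, 9, 10, 11, 12, which includes 5.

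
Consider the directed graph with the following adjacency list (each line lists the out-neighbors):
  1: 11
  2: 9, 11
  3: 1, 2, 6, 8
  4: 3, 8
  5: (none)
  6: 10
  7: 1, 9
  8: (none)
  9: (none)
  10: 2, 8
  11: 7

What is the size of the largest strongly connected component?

3

{1, 7, 11} are all mutually reachable — one SCC of size 3.
{10} is an SCC by itself.
{5} is an SCC by itself.
{4} is an SCC by itself.
{3} is an SCC by itself.
(and 4 more singleton SCCs)
The largest has 3 vertices.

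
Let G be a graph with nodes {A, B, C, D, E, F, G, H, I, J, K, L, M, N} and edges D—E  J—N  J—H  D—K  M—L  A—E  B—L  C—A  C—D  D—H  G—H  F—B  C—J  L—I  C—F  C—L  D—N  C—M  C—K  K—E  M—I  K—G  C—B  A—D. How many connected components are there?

1

Starting from A we can reach A, B, C, D, E, F, G, H, I, J, K, L, M, N. That is one component of size 14.
Total: 1 component.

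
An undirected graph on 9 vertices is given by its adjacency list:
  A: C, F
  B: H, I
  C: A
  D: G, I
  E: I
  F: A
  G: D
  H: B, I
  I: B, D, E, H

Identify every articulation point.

A, D, I

Removing A increases the component count from 2 to 3, so A is a cut vertex.
Removing D increases the component count from 2 to 3, so D is a cut vertex.
Removing I increases the component count from 2 to 4, so I is a cut vertex.
By contrast removing H leaves 2 components; it is not a cut vertex. No other vertex is a cut vertex either.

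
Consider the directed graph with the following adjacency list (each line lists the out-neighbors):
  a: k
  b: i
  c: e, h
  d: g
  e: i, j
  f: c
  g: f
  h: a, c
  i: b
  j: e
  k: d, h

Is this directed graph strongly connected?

No

There is no directed path from j to g, so the graph is not strongly connected.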